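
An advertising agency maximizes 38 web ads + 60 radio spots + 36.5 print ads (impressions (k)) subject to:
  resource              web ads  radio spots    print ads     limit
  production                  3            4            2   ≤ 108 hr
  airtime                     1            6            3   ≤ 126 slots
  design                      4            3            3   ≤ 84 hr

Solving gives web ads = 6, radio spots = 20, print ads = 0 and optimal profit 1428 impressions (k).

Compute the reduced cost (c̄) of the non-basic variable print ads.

-5.5

At the optimum: production uses 98 of 108 (slack = 10); airtime uses 126 of 126 (binding); design uses 84 of 84 (binding).
Since production is not tight, its dual is 0.
From A_Bᵀ y = c: 1·y_airtime + 4·y_design = 38; 6·y_airtime + 3·y_design = 60.
Solving: y_airtime = 6, y_design = 8.
Reduced cost of print ads: c₃ − yᵀa₃ = 36.5 − (6·3 + 8·3) = 36.5 − 42 = -5.5.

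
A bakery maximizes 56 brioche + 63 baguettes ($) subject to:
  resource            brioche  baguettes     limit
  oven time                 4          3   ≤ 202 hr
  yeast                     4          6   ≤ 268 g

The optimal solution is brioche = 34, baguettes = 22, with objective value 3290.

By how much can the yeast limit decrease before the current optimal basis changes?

66

Binding constraints: oven time, yeast. The basis is B = [[4,3],[4,6]] with det 12.
Per unit decrease in yeast, x* moves by d = (0.25, -0.3333).
The basis stays optimal until baguettes reaches 0; allowable decrease = 66 g.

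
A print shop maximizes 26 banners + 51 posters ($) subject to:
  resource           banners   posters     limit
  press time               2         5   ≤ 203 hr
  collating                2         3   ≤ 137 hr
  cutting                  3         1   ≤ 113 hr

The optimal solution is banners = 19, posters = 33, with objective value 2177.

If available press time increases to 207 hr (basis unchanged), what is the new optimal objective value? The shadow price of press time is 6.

2201

Δb = 4, so new z* = 2177 + (6)·(4) = 2177 + 24 = 2201.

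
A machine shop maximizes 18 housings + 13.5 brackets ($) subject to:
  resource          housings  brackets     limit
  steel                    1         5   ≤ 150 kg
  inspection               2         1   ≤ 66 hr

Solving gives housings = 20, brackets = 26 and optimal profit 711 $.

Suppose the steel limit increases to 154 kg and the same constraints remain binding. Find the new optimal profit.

Both steel and inspection are binding at x*.
The binding rows give the dual system: 1·y_steel + 2·y_inspection = 18 and 5·y_steel + 1·y_inspection = 13.5.
This yields shadow prices y_steel = 1, y_inspection = 8.5.
Δz = y_steel·Δb = 1 × (4) = 4, so new z* = 711 + 4 = 715.

715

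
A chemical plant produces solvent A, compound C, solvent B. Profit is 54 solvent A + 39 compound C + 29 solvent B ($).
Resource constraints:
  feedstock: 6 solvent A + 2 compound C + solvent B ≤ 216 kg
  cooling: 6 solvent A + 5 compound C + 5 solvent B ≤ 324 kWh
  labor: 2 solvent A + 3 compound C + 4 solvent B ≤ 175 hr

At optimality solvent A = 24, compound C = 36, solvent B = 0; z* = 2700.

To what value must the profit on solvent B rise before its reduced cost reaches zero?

37

Check each constraint at x*: feedstock 216/216 (tight); cooling 324/324 (tight); labor 156/175 (slack 19).
Since labor is not tight, its dual is 0.
From A_Bᵀ y = c: 6·y_feedstock + 6·y_cooling = 54; 2·y_feedstock + 5·y_cooling = 39.
→ y_feedstock = 2 and y_cooling = 7.
solvent B enters the basis when its profit ≥ yᵀa₃ = 2·1 + 7·5 = 37.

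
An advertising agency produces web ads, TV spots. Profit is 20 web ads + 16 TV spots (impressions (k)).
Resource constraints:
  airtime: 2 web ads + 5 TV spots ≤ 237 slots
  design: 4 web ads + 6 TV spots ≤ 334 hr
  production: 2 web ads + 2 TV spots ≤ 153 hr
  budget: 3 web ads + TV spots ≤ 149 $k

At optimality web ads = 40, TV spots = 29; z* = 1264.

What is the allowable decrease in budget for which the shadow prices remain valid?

Binding constraints: design, budget. The basis is B = [[4,6],[3,1]] with det -14.
Per unit decrease in budget, x* moves by d = (-0.4286, 0.2857).
The basis stays optimal until airtime becomes binding; allowable decrease = 21 $k.

21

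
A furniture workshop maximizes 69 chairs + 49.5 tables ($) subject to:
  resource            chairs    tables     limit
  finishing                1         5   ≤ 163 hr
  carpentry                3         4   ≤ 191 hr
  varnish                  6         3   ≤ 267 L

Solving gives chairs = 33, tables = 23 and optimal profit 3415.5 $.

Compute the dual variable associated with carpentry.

At the optimum: finishing uses 148 of 163 (slack = 15); carpentry uses 191 of 191 (binding); varnish uses 267 of 267 (binding).
By complementary slackness, y = 0 for the non-binding constraint.
Dual feasibility on the basic columns requires 3·y_carpentry + 6·y_varnish = 69, 4·y_carpentry + 3·y_varnish = 49.5.
→ y_carpentry = 6 and y_varnish = 8.5.
Shadow price of carpentry = 6.

6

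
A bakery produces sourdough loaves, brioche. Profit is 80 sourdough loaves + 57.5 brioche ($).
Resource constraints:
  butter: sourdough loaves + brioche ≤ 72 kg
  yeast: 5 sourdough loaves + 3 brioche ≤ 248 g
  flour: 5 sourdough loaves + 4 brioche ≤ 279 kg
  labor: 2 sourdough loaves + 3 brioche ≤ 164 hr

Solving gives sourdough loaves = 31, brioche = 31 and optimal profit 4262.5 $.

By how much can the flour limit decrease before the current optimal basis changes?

31

Binding constraints: yeast, flour. The basis is B = [[5,3],[5,4]] with det 5.
Per unit decrease in flour, x* moves by d = (0.6, -1).
The basis stays optimal until brioche reaches 0; allowable decrease = 31 kg.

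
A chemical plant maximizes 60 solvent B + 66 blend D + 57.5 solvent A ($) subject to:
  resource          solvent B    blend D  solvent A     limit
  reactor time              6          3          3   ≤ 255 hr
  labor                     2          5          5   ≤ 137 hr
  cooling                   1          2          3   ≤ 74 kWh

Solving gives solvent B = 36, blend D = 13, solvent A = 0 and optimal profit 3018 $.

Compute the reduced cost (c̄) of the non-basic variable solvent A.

At the optimum: reactor time uses 255 of 255 (binding); labor uses 137 of 137 (binding); cooling uses 62 of 74 (slack = 12).
Slack constraints have shadow price 0 (complementary slackness).
From A_Bᵀ y = c: 6·y_reactor time + 2·y_labor = 60; 3·y_reactor time + 5·y_labor = 66.
→ y_reactor time = 7 and y_labor = 9.
Reduced cost of solvent A: c₃ − yᵀa₃ = 57.5 − (7·3 + 9·5) = 57.5 − 66 = -8.5.

-8.5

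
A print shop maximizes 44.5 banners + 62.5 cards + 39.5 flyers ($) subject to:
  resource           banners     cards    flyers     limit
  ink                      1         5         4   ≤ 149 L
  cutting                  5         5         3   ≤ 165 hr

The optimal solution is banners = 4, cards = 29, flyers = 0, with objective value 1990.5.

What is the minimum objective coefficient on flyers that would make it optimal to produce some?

42

Check each constraint at x*: ink 149/149 (tight); cutting 165/165 (tight).
From A_Bᵀ y = c: 1·y_ink + 5·y_cutting = 44.5; 5·y_ink + 5·y_cutting = 62.5.
→ y_ink = 4.5 and y_cutting = 8.
flyers enters the basis when its profit ≥ yᵀa₃ = 4.5·4 + 8·3 = 42.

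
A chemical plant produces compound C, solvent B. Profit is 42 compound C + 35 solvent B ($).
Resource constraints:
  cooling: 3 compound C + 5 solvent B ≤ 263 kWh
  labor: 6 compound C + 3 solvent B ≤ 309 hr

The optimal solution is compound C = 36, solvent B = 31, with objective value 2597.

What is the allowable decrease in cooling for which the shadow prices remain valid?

108.5

Binding constraints: cooling, labor. The basis is B = [[3,5],[6,3]] with det -21.
Per unit decrease in cooling, x* moves by d = (0.1429, -0.2857).
The basis stays optimal until solvent B reaches 0; allowable decrease = 108.5 kWh.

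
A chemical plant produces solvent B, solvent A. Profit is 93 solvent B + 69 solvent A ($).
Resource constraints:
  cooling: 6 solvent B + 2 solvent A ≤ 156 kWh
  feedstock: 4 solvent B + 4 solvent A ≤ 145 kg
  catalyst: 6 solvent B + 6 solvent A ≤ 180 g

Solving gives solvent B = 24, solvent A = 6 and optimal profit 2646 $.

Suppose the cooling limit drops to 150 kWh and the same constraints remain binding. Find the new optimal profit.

2610

Check each constraint at x*: cooling 156/156 (tight); feedstock 120/145 (slack 25); catalyst 180/180 (tight).
Slack constraints have shadow price 0 (complementary slackness).
The binding rows give the dual system: 6·y_cooling + 6·y_catalyst = 93 and 2·y_cooling + 6·y_catalyst = 69.
This yields shadow prices y_cooling = 6, y_catalyst = 9.5.
Δz = y_cooling·Δb = 6 × (-6) = -36, so new z* = 2646 − 36 = 2610.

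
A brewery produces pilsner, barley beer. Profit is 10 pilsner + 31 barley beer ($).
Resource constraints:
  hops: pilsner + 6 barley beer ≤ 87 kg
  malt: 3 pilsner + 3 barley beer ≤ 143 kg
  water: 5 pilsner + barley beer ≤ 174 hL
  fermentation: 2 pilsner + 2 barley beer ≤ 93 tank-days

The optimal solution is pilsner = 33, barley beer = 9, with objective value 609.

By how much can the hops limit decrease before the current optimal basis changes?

52.2

Binding constraints: hops, water. The basis is B = [[1,6],[5,1]] with det -29.
Per unit decrease in hops, x* moves by d = (0.0345, -0.1724).
The basis stays optimal until barley beer reaches 0; allowable decrease = 52.2 kg.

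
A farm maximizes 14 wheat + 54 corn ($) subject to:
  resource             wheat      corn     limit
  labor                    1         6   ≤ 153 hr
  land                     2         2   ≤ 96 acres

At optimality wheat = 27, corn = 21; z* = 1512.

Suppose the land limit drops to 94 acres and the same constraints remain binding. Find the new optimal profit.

1506

At the optimum: labor uses 153 of 153 (binding); land uses 96 of 96 (binding).
The binding rows give the dual system: 1·y_labor + 2·y_land = 14 and 6·y_labor + 2·y_land = 54.
This yields shadow prices y_labor = 8, y_land = 3.
Δz = y_land·Δb = 3 × (-2) = -6, so new z* = 1512 − 6 = 1506.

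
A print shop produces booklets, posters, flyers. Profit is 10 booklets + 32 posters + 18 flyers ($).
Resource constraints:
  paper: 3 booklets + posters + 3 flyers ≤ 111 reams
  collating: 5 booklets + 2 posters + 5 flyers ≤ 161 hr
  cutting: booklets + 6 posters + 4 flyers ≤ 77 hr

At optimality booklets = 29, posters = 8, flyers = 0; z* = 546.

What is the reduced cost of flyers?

-7

Check each constraint at x*: paper 95/111 (slack 16); collating 161/161 (tight); cutting 77/77 (tight).
Slack constraints have shadow price 0 (complementary slackness).
The binding rows give the dual system: 5·y_collating + 1·y_cutting = 10 and 2·y_collating + 6·y_cutting = 32.
→ y_collating = 1 and y_cutting = 5.
Reduced cost of flyers: c₃ − yᵀa₃ = 18 − (1·5 + 5·4) = 18 − 25 = -7.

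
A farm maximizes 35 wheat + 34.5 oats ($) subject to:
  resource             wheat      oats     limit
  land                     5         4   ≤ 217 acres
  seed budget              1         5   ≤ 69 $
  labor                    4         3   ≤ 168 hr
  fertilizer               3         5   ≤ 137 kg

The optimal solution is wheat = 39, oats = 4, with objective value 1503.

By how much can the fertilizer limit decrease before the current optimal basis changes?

Binding constraints: labor, fertilizer. The basis is B = [[4,3],[3,5]] with det 11.
Per unit decrease in fertilizer, x* moves by d = (0.2727, -0.3636).
The basis stays optimal until oats reaches 0; allowable decrease = 11 kg.

11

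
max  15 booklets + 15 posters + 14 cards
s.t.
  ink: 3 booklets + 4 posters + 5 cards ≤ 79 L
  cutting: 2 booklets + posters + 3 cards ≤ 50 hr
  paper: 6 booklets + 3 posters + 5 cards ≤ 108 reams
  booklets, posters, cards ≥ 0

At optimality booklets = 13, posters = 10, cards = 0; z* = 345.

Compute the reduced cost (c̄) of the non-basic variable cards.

-6

At the optimum: ink uses 79 of 79 (binding); cutting uses 36 of 50 (slack = 14); paper uses 108 of 108 (binding).
Slack constraints have shadow price 0 (complementary slackness).
The binding rows give the dual system: 3·y_ink + 6·y_paper = 15 and 4·y_ink + 3·y_paper = 15.
Solving: y_ink = 3, y_paper = 1.
Reduced cost of cards: c₃ − yᵀa₃ = 14 − (3·5 + 1·5) = 14 − 20 = -6.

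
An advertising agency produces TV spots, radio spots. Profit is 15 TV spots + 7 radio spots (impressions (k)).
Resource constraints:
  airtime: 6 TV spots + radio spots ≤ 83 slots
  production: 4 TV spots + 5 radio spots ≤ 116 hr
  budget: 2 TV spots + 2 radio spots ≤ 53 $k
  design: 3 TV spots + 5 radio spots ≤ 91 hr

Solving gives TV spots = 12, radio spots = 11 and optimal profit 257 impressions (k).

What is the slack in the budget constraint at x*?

7

budget used = 2·12 + 2·11 = 46; slack = 53 − 46 = 7.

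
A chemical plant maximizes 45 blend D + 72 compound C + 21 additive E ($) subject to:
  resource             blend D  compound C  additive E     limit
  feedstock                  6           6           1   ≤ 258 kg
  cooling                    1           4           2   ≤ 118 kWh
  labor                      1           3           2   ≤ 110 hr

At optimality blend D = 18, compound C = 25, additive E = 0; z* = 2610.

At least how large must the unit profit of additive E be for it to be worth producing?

24

Check each constraint at x*: feedstock 258/258 (tight); cooling 118/118 (tight); labor 93/110 (slack 17).
By complementary slackness, y = 0 for the non-binding constraint.
The binding rows give the dual system: 6·y_feedstock + 1·y_cooling = 45 and 6·y_feedstock + 4·y_cooling = 72.
→ y_feedstock = 6 and y_cooling = 9.
additive E enters the basis when its profit ≥ yᵀa₃ = 6·1 + 9·2 = 24.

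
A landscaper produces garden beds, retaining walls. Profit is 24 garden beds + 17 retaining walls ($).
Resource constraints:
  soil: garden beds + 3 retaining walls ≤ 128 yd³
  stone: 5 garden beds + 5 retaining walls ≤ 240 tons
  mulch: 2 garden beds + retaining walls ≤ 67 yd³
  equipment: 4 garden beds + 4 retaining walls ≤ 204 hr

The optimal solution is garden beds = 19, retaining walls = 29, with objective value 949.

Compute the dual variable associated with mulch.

7

At the optimum: soil uses 106 of 128 (slack = 22); stone uses 240 of 240 (binding); mulch uses 67 of 67 (binding); equipment uses 192 of 204 (slack = 12).
By complementary slackness, y = 0 for the non-binding constraints.
The binding rows give the dual system: 5·y_stone + 2·y_mulch = 24 and 5·y_stone + 1·y_mulch = 17.
Solving: y_stone = 2, y_mulch = 7.
Shadow price of mulch = 7.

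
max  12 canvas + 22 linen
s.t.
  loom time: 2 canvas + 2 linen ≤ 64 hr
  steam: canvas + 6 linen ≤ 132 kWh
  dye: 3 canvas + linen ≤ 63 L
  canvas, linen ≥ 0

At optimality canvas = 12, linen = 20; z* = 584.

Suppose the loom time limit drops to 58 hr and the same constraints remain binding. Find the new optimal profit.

554

Check each constraint at x*: loom time 64/64 (tight); steam 132/132 (tight); dye 56/63 (slack 7).
Since dye is not tight, its dual is 0.
The binding rows give the dual system: 2·y_loom time + 1·y_steam = 12 and 2·y_loom time + 6·y_steam = 22.
This yields shadow prices y_loom time = 5, y_steam = 2.
Δz = y_loom time·Δb = 5 × (-6) = -30, so new z* = 584 − 30 = 554.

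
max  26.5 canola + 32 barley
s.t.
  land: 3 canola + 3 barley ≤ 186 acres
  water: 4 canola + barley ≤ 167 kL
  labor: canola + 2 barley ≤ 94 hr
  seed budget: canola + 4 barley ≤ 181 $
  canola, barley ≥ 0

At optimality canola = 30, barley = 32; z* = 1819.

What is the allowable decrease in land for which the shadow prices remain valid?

34.5

Binding constraints: land, labor. The basis is B = [[3,3],[1,2]] with det 3.
Per unit decrease in land, x* moves by d = (-0.6667, 0.3333).
The basis stays optimal until seed budget becomes binding; allowable decrease = 34.5 acres.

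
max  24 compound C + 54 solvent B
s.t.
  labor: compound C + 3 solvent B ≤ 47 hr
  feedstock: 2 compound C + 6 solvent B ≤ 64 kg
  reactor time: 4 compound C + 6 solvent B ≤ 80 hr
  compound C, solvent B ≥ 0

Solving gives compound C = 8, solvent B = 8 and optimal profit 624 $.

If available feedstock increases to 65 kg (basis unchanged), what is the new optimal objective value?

630

At the optimum: labor uses 32 of 47 (slack = 15); feedstock uses 64 of 64 (binding); reactor time uses 80 of 80 (binding).
Slack constraints have shadow price 0 (complementary slackness).
Dual feasibility on the basic columns requires 2·y_feedstock + 4·y_reactor time = 24, 6·y_feedstock + 6·y_reactor time = 54.
Solving: y_feedstock = 6, y_reactor time = 3.
Δz = y_feedstock·Δb = 6 × (1) = 6, so new z* = 624 + 6 = 630.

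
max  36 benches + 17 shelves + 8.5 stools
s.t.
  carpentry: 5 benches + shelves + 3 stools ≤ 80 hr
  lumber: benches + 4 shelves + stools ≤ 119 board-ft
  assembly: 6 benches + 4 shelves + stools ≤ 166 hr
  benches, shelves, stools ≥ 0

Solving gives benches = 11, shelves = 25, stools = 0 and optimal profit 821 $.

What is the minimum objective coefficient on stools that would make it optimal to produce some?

Binding: carpentry and assembly. Non-binding: lumber (8 unused).
Slack constraints have shadow price 0 (complementary slackness).
Dual feasibility on the basic columns requires 5·y_carpentry + 6·y_assembly = 36, 1·y_carpentry + 4·y_assembly = 17.
This yields shadow prices y_carpentry = 3, y_assembly = 3.5.
stools enters the basis when its profit ≥ yᵀa₃ = 3·3 + 3.5·1 = 12.5.

12.5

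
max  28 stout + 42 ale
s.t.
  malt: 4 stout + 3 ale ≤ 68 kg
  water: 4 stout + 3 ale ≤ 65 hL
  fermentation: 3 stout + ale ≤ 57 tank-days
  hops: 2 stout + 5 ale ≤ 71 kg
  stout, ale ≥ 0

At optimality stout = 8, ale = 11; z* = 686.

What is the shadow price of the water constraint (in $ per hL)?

4

Binding: water and hops. Non-binding: malt (3 unused), fermentation (22 unused).
By complementary slackness, y = 0 for the non-binding constraints.
Dual feasibility on the basic columns requires 4·y_water + 2·y_hops = 28, 3·y_water + 5·y_hops = 42.
This yields shadow prices y_water = 4, y_hops = 6.
Shadow price of water = 4.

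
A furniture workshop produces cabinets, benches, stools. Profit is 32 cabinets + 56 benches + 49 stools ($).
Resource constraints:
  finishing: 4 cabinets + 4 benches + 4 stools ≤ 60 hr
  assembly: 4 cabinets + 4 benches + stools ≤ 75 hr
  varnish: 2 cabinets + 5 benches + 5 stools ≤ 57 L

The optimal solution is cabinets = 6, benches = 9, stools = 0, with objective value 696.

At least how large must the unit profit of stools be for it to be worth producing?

56

Check each constraint at x*: finishing 60/60 (tight); assembly 60/75 (slack 15); varnish 57/57 (tight).
By complementary slackness, y = 0 for the non-binding constraint.
From A_Bᵀ y = c: 4·y_finishing + 2·y_varnish = 32; 4·y_finishing + 5·y_varnish = 56.
This yields shadow prices y_finishing = 4, y_varnish = 8.
stools enters the basis when its profit ≥ yᵀa₃ = 4·4 + 8·5 = 56.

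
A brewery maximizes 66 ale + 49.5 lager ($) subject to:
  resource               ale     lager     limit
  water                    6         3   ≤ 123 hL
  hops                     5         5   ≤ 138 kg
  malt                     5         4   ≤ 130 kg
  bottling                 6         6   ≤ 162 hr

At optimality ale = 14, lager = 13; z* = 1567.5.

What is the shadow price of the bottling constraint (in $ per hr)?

Binding: water and bottling. Non-binding: hops (3 unused), malt (8 unused).
By complementary slackness, y = 0 for the non-binding constraints.
The binding rows give the dual system: 6·y_water + 6·y_bottling = 66 and 3·y_water + 6·y_bottling = 49.5.
→ y_water = 5.5 and y_bottling = 5.5.
Shadow price of bottling = 5.5.

5.5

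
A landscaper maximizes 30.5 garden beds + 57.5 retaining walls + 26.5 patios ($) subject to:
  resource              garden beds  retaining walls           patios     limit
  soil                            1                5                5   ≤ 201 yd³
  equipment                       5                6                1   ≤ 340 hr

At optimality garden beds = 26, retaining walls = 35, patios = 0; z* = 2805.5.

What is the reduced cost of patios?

-6

Both soil and equipment are binding at x*.
The binding rows give the dual system: 1·y_soil + 5·y_equipment = 30.5 and 5·y_soil + 6·y_equipment = 57.5.
This yields shadow prices y_soil = 5.5, y_equipment = 5.
Reduced cost of patios: c₃ − yᵀa₃ = 26.5 − (5.5·5 + 5·1) = 26.5 − 32.5 = -6.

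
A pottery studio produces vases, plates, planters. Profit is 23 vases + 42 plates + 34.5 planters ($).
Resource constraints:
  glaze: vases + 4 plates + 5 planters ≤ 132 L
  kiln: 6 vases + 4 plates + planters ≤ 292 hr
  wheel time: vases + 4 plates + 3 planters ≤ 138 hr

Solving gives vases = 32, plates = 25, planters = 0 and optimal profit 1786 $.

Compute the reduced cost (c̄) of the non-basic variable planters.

-8

Check each constraint at x*: glaze 132/132 (tight); kiln 292/292 (tight); wheel time 132/138 (slack 6).
Since wheel time is not tight, its dual is 0.
From A_Bᵀ y = c: 1·y_glaze + 6·y_kiln = 23; 4·y_glaze + 4·y_kiln = 42.
Solving: y_glaze = 8, y_kiln = 2.5.
Reduced cost of planters: c₃ − yᵀa₃ = 34.5 − (8·5 + 2.5·1) = 34.5 − 42.5 = -8.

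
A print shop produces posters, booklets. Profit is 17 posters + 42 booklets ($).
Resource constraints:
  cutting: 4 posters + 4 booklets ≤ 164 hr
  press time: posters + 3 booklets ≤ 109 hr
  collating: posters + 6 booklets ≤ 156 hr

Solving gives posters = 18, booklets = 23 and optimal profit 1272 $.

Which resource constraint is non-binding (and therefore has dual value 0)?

cutting: 164/164 (binding)
press time: 87/109 (slack 22)
collating: 156/156 (binding)
By complementary slackness, a constraint with positive slack has shadow price 0 → press time.

press time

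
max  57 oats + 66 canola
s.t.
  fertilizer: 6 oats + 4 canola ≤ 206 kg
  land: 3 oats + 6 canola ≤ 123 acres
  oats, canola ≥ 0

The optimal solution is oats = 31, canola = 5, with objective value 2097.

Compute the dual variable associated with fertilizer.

6

Check each constraint at x*: fertilizer 206/206 (tight); land 123/123 (tight).
The binding rows give the dual system: 6·y_fertilizer + 3·y_land = 57 and 4·y_fertilizer + 6·y_land = 66.
Solving: y_fertilizer = 6, y_land = 7.
Shadow price of fertilizer = 6.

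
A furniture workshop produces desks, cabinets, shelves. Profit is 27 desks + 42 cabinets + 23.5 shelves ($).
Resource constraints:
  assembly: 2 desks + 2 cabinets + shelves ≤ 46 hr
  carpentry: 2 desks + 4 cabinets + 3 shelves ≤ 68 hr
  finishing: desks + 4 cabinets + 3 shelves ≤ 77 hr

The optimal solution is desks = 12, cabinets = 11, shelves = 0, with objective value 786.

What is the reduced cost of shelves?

-5

Check each constraint at x*: assembly 46/46 (tight); carpentry 68/68 (tight); finishing 56/77 (slack 21).
By complementary slackness, y = 0 for the non-binding constraint.
From A_Bᵀ y = c: 2·y_assembly + 2·y_carpentry = 27; 2·y_assembly + 4·y_carpentry = 42.
→ y_assembly = 6 and y_carpentry = 7.5.
Reduced cost of shelves: c₃ − yᵀa₃ = 23.5 − (6·1 + 7.5·3) = 23.5 − 28.5 = -5.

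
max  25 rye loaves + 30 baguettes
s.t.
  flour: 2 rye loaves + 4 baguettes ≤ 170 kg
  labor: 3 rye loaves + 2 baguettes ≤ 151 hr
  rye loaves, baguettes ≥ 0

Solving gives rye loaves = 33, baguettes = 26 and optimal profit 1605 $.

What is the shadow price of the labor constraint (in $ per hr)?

5

At the optimum: flour uses 170 of 170 (binding); labor uses 151 of 151 (binding).
Dual feasibility on the basic columns requires 2·y_flour + 3·y_labor = 25, 4·y_flour + 2·y_labor = 30.
→ y_flour = 5 and y_labor = 5.
Shadow price of labor = 5.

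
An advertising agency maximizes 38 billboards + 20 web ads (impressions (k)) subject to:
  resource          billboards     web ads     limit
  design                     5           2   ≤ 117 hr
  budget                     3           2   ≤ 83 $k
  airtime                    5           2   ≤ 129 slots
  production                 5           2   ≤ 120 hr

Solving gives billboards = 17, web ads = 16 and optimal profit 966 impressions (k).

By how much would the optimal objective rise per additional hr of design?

4

At the optimum: design uses 117 of 117 (binding); budget uses 83 of 83 (binding); airtime uses 117 of 129 (slack = 12); production uses 117 of 120 (slack = 3).
Slack constraints have shadow price 0 (complementary slackness).
Dual feasibility on the basic columns requires 5·y_design + 3·y_budget = 38, 2·y_design + 2·y_budget = 20.
→ y_design = 4 and y_budget = 6.
Shadow price of design = 4.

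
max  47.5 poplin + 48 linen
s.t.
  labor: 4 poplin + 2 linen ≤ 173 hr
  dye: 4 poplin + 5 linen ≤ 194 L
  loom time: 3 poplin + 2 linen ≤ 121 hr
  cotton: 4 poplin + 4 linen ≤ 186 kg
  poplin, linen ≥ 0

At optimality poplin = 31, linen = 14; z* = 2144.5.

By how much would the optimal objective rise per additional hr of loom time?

6.5

Binding: dye and loom time. Non-binding: labor (21 unused), cotton (6 unused).
Slack constraints have shadow price 0 (complementary slackness).
Dual feasibility on the basic columns requires 4·y_dye + 3·y_loom time = 47.5, 5·y_dye + 2·y_loom time = 48.
This yields shadow prices y_dye = 7, y_loom time = 6.5.
Shadow price of loom time = 6.5.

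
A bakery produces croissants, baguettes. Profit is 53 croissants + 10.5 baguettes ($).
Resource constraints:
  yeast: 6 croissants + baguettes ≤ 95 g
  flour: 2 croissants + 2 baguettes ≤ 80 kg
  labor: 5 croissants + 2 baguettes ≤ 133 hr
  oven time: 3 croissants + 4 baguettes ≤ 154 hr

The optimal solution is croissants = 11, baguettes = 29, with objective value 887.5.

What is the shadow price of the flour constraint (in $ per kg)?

1

At the optimum: yeast uses 95 of 95 (binding); flour uses 80 of 80 (binding); labor uses 113 of 133 (slack = 20); oven time uses 149 of 154 (slack = 5).
Slack constraints have shadow price 0 (complementary slackness).
From A_Bᵀ y = c: 6·y_yeast + 2·y_flour = 53; 1·y_yeast + 2·y_flour = 10.5.
→ y_yeast = 8.5 and y_flour = 1.
Shadow price of flour = 1.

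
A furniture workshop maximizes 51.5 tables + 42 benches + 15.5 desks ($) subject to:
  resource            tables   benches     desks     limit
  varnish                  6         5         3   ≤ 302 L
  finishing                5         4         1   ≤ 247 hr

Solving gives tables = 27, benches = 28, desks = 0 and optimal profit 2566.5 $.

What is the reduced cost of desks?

-2

Both varnish and finishing are binding at x*.
The binding rows give the dual system: 6·y_varnish + 5·y_finishing = 51.5 and 5·y_varnish + 4·y_finishing = 42.
→ y_varnish = 4 and y_finishing = 5.5.
Reduced cost of desks: c₃ − yᵀa₃ = 15.5 − (4·3 + 5.5·1) = 15.5 − 17.5 = -2.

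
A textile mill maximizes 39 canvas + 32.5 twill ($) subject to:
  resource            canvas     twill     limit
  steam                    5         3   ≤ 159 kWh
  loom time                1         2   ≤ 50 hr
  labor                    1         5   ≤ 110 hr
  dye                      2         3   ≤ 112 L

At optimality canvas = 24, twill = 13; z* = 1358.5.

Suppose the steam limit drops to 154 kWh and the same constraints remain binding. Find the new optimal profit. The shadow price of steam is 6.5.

Δb = -5, so new z* = 1358.5 + (6.5)·(-5) = 1358.5 − 32.5 = 1326.

1326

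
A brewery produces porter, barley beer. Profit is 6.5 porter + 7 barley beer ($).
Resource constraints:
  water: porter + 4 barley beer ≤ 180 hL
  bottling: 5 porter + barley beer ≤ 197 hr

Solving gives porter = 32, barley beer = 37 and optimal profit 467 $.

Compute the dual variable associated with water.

Both water and bottling are binding at x*.
The binding rows give the dual system: 1·y_water + 5·y_bottling = 6.5 and 4·y_water + 1·y_bottling = 7.
This yields shadow prices y_water = 1.5, y_bottling = 1.
Shadow price of water = 1.5.

1.5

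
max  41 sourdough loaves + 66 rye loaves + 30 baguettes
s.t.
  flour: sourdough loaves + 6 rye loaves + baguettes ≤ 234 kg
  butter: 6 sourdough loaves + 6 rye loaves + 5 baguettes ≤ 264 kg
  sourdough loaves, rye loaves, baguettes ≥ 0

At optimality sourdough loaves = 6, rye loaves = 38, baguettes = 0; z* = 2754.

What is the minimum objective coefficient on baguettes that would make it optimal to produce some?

At the optimum: flour uses 234 of 234 (binding); butter uses 264 of 264 (binding).
Dual feasibility on the basic columns requires 1·y_flour + 6·y_butter = 41, 6·y_flour + 6·y_butter = 66.
Solving: y_flour = 5, y_butter = 6.
baguettes enters the basis when its profit ≥ yᵀa₃ = 5·1 + 6·5 = 35.

35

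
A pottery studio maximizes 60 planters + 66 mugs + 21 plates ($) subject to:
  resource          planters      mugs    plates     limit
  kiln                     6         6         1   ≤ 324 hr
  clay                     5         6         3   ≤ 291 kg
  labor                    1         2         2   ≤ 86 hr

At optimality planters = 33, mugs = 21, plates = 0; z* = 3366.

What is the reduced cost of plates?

Check each constraint at x*: kiln 324/324 (tight); clay 291/291 (tight); labor 75/86 (slack 11).
Since labor is not tight, its dual is 0.
Dual feasibility on the basic columns requires 6·y_kiln + 5·y_clay = 60, 6·y_kiln + 6·y_clay = 66.
Solving: y_kiln = 5, y_clay = 6.
Reduced cost of plates: c₃ − yᵀa₃ = 21 − (5·1 + 6·3) = 21 − 23 = -2.

-2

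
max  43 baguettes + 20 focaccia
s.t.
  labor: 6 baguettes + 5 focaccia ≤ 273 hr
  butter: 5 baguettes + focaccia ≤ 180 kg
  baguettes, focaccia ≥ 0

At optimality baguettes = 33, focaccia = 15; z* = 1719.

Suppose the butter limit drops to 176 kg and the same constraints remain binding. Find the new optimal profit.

Both labor and butter are binding at x*.
Dual feasibility on the basic columns requires 6·y_labor + 5·y_butter = 43, 5·y_labor + 1·y_butter = 20.
Solving: y_labor = 3, y_butter = 5.
Δz = y_butter·Δb = 5 × (-4) = -20, so new z* = 1719 − 20 = 1699.

1699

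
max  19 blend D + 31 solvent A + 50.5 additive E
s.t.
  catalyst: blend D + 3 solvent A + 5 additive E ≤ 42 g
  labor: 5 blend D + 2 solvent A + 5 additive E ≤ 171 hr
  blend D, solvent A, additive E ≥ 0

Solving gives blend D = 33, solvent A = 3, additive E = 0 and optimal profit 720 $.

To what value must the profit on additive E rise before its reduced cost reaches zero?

At the optimum: catalyst uses 42 of 42 (binding); labor uses 171 of 171 (binding).
The binding rows give the dual system: 1·y_catalyst + 5·y_labor = 19 and 3·y_catalyst + 2·y_labor = 31.
This yields shadow prices y_catalyst = 9, y_labor = 2.
additive E enters the basis when its profit ≥ yᵀa₃ = 9·5 + 2·5 = 55.

55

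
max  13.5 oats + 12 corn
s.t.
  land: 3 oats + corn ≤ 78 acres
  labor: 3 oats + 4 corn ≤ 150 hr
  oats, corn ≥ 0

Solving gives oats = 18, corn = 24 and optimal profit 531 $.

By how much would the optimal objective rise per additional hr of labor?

2.5

At the optimum: land uses 78 of 78 (binding); labor uses 150 of 150 (binding).
From A_Bᵀ y = c: 3·y_land + 3·y_labor = 13.5; 1·y_land + 4·y_labor = 12.
→ y_land = 2 and y_labor = 2.5.
Shadow price of labor = 2.5.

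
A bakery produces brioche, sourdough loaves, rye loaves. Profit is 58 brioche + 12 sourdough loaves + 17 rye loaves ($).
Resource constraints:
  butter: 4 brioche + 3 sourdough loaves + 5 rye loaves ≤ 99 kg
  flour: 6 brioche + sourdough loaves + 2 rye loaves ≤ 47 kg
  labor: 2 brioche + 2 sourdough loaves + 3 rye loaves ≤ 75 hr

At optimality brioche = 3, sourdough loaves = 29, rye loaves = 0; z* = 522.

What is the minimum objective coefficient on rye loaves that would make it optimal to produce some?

23

At the optimum: butter uses 99 of 99 (binding); flour uses 47 of 47 (binding); labor uses 64 of 75 (slack = 11).
By complementary slackness, y = 0 for the non-binding constraint.
From A_Bᵀ y = c: 4·y_butter + 6·y_flour = 58; 3·y_butter + 1·y_flour = 12.
Solving: y_butter = 1, y_flour = 9.
rye loaves enters the basis when its profit ≥ yᵀa₃ = 1·5 + 9·2 = 23.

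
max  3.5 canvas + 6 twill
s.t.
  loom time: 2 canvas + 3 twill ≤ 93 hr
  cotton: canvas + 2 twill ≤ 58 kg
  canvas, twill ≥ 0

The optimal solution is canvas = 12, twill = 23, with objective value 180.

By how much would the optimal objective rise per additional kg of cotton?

1.5

Check each constraint at x*: loom time 93/93 (tight); cotton 58/58 (tight).
From A_Bᵀ y = c: 2·y_loom time + 1·y_cotton = 3.5; 3·y_loom time + 2·y_cotton = 6.
→ y_loom time = 1 and y_cotton = 1.5.
Shadow price of cotton = 1.5.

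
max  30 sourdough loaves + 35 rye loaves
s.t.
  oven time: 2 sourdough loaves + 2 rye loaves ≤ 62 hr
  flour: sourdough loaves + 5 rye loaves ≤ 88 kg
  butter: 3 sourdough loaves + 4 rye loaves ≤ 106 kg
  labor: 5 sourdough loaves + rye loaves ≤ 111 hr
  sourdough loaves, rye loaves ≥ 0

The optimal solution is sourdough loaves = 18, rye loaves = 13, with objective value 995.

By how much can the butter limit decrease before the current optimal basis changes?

Binding constraints: oven time, butter. The basis is B = [[2,2],[3,4]] with det 2.
Per unit decrease in butter, x* moves by d = (1, -1).
The basis stays optimal until labor becomes binding; allowable decrease = 2 kg.

2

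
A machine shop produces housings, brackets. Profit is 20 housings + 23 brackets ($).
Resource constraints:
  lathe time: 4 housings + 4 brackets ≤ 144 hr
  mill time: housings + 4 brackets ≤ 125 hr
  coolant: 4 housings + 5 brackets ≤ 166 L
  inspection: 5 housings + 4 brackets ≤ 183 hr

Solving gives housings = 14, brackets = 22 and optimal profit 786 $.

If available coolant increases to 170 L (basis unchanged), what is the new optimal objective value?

798

Check each constraint at x*: lathe time 144/144 (tight); mill time 102/125 (slack 23); coolant 166/166 (tight); inspection 158/183 (slack 25).
Since mill time, inspection are not tight, their duals are 0.
Dual feasibility on the basic columns requires 4·y_lathe time + 4·y_coolant = 20, 4·y_lathe time + 5·y_coolant = 23.
Solving: y_lathe time = 2, y_coolant = 3.
Δz = y_coolant·Δb = 3 × (4) = 12, so new z* = 786 + 12 = 798.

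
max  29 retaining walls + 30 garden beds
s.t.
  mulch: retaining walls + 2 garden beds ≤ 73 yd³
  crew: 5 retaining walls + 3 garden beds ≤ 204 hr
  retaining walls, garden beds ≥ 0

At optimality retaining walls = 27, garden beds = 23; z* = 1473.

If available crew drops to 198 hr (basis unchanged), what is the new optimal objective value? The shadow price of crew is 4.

1449

Δb = -6, so new z* = 1473 + (4)·(-6) = 1473 − 24 = 1449.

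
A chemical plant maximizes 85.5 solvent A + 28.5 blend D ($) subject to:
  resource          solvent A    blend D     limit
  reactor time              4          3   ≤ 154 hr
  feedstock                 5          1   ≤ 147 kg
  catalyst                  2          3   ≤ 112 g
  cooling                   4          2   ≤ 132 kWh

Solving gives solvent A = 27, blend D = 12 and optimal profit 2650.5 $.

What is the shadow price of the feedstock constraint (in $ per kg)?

9.5

At the optimum: reactor time uses 144 of 154 (slack = 10); feedstock uses 147 of 147 (binding); catalyst uses 90 of 112 (slack = 22); cooling uses 132 of 132 (binding).
Slack constraints have shadow price 0 (complementary slackness).
From A_Bᵀ y = c: 5·y_feedstock + 4·y_cooling = 85.5; 1·y_feedstock + 2·y_cooling = 28.5.
Solving: y_feedstock = 9.5, y_cooling = 9.5.
Shadow price of feedstock = 9.5.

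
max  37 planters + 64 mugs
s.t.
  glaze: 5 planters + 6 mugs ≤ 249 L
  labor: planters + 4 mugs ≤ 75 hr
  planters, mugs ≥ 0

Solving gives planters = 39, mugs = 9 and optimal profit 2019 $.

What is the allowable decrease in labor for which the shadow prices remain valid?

25.2

Binding constraints: glaze, labor. The basis is B = [[5,6],[1,4]] with det 14.
Per unit decrease in labor, x* moves by d = (0.4286, -0.3571).
The basis stays optimal until mugs reaches 0; allowable decrease = 25.2 hr.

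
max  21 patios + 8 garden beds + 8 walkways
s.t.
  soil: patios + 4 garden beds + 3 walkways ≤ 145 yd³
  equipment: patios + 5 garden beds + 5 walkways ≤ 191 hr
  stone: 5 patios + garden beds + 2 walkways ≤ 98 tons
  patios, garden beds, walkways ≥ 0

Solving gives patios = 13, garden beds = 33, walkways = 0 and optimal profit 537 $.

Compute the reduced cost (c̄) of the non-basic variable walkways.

Check each constraint at x*: soil 145/145 (tight); equipment 178/191 (slack 13); stone 98/98 (tight).
Since equipment is not tight, its dual is 0.
Dual feasibility on the basic columns requires 1·y_soil + 5·y_stone = 21, 4·y_soil + 1·y_stone = 8.
Solving: y_soil = 1, y_stone = 4.
Reduced cost of walkways: c₃ − yᵀa₃ = 8 − (1·3 + 4·2) = 8 − 11 = -3.

-3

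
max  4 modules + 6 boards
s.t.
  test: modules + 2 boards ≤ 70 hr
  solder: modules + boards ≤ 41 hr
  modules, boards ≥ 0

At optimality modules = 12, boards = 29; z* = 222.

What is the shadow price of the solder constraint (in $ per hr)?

At the optimum: test uses 70 of 70 (binding); solder uses 41 of 41 (binding).
From A_Bᵀ y = c: 1·y_test + 1·y_solder = 4; 2·y_test + 1·y_solder = 6.
Solving: y_test = 2, y_solder = 2.
Shadow price of solder = 2.

2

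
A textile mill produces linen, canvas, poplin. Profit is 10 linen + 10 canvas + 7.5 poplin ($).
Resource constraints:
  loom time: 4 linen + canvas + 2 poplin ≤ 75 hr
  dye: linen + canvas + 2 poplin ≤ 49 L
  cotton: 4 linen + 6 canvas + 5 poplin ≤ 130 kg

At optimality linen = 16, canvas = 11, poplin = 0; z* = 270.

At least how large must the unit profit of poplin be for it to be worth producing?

Binding: loom time and cotton. Non-binding: dye (22 unused).
By complementary slackness, y = 0 for the non-binding constraint.
Dual feasibility on the basic columns requires 4·y_loom time + 4·y_cotton = 10, 1·y_loom time + 6·y_cotton = 10.
Solving: y_loom time = 1, y_cotton = 1.5.
poplin enters the basis when its profit ≥ yᵀa₃ = 1·2 + 1.5·5 = 9.5.

9.5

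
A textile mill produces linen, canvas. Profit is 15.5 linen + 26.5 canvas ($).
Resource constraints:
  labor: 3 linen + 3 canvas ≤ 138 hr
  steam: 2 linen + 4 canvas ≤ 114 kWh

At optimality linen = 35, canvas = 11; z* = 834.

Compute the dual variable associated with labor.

1.5

Both labor and steam are binding at x*.
Dual feasibility on the basic columns requires 3·y_labor + 2·y_steam = 15.5, 3·y_labor + 4·y_steam = 26.5.
→ y_labor = 1.5 and y_steam = 5.5.
Shadow price of labor = 1.5.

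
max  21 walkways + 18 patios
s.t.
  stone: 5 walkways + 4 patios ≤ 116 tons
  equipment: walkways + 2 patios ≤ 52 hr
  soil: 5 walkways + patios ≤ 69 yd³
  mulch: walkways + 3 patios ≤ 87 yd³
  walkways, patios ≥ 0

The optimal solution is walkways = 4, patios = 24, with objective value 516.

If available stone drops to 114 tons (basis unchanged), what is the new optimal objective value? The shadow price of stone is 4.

508

Δb = -2, so new z* = 516 + (4)·(-2) = 516 − 8 = 508.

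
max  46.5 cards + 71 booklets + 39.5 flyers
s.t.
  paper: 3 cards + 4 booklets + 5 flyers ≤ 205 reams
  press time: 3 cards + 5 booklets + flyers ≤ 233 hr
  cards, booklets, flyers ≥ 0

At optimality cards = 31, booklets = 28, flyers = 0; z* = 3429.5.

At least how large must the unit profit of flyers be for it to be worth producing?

Both paper and press time are binding at x*.
Dual feasibility on the basic columns requires 3·y_paper + 3·y_press time = 46.5, 4·y_paper + 5·y_press time = 71.
→ y_paper = 6.5 and y_press time = 9.
flyers enters the basis when its profit ≥ yᵀa₃ = 6.5·5 + 9·1 = 41.5.

41.5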